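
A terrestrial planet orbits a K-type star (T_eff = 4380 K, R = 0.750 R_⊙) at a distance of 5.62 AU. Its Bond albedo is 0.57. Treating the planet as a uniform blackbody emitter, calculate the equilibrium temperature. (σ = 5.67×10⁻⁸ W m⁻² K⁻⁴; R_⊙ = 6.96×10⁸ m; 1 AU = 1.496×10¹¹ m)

T_eq ≈ 62.5 K

R_⋆ = 0.750 × 6.96×10⁸ = 5.22×10⁸ m.
d = 5.62 AU = 8.41×10¹¹ m.
L = 4πR_⋆²σT_⋆⁴ = 4π(5.22×10⁸)² × 5.67×10⁻⁸ × (4380)⁴ = 7.15×10²⁵ W.
S = L/(4πd²) = 8.04 W m⁻².
Energy balance: absorbed = emitted ⇒ πR²·S(1−A) = 4πR²·σT_eq⁴, so T_eq⁴ = S(1−A)/(4σ).
T_eq = [8.04 × 0.43 / (4 × 5.67×10⁻⁸)]^(1/4) = (1.53×10⁷)^(1/4) = 62.5 K.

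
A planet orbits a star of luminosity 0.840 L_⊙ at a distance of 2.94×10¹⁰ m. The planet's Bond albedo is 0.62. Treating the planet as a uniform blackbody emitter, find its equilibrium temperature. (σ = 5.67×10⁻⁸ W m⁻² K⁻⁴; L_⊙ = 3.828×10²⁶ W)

T_eq ≈ 472 K

L = 0.840 × 3.828×10²⁶ = 3.22×10²⁶ W.
Flux: S = L/(4πd²) = 3.22×10²⁶/(4π×(2.94×10¹⁰)²) = 2.96×10⁴ W m⁻².
Energy balance: absorbed = emitted ⇒ πR²·S(1−A) = 4πR²·σT_eq⁴, so T_eq⁴ = S(1−A)/(4σ).
T_eq = [2.96×10⁴ × 0.38 / (4 × 5.67×10⁻⁸)]^(1/4) = (4.96×10¹⁰)^(1/4) = 472 K.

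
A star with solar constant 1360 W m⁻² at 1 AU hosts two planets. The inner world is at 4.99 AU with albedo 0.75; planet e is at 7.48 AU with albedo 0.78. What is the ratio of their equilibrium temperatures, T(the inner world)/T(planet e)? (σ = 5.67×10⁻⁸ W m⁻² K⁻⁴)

T_eq = [S₀(1−A)/(4σd²)]^(1/4), so T ∝ (1−A)^(1/4) / √d.
T₁ = [1360×0.25/(4×5.67×10⁻⁸×4.99²)]^(1/4) = 88.09 K.
T₂ = [1360×0.22/(4×5.67×10⁻⁸×7.48²)]^(1/4) = 69.68 K.

T₁/T₂ ≈ 1.264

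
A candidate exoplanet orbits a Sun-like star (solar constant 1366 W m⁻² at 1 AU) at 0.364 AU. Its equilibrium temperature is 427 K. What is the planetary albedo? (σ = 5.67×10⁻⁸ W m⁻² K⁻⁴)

Flux at 0.364 AU: S = 1366/0.364² = 1.03×10⁴ W m⁻².
From T_eq⁴ = S(1−A)/(4σ): 1−A = 4σT_eq⁴/S.
1−A = 4 × 5.67×10⁻⁸ × (427)⁴ / 1.03×10⁴ = 0.731.

A ≈ 0.27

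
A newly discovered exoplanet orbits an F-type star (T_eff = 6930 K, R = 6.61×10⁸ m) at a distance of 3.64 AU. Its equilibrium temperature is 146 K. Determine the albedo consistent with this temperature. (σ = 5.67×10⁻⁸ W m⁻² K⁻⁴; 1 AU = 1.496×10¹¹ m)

A ≈ 0.47

d = 3.64 AU = 5.45×10¹¹ m.
L = 4πR_⋆²σT_⋆⁴ = 4π(6.61×10⁸)² × 5.67×10⁻⁸ × (6930)⁴ = 7.18×10²⁶ W.
S = L/(4πd²) = 193 W m⁻².
From T_eq⁴ = S(1−A)/(4σ): 1−A = 4σT_eq⁴/S.
1−A = 4 × 5.67×10⁻⁸ × (146)⁴ / 193 = 0.535.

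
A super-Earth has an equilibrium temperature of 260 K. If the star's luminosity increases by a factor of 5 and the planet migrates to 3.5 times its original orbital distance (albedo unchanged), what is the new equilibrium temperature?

T_eq ∝ L^(1/4) · d^(−1/2).
T′ = 260 × 5^(1/4) / 3.5^(1/2) = 208 K.

T_eq ≈ 208 K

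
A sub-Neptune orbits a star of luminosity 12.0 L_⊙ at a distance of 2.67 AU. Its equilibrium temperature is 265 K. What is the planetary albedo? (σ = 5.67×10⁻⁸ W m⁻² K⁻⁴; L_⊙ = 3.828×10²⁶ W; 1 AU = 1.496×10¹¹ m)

A ≈ 0.51

d = 2.67 AU = 3.99×10¹¹ m.
L = 12.0 × 3.828×10²⁶ = 4.59×10²⁷ W.
Flux: S = L/(4πd²) = 4.59×10²⁷/(4π×(3.99×10¹¹)²) = 2290 W m⁻².
From T_eq⁴ = S(1−A)/(4σ): 1−A = 4σT_eq⁴/S.
1−A = 4 × 5.67×10⁻⁸ × (265)⁴ / 2290 = 0.488.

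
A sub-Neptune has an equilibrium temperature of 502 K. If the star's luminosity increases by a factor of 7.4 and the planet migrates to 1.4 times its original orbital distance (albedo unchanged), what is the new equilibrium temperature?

T_eq ≈ 700 K

T_eq ∝ L^(1/4) · d^(−1/2).
T′ = 502 × 7.4^(1/4) / 1.4^(1/2) = 700 K.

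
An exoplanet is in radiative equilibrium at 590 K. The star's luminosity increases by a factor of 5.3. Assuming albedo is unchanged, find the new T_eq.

T_eq ≈ 895 K

T_eq ∝ L^(1/4) · d^(−1/2).
T′ = 590 × 5.3^(1/4) = 895 K.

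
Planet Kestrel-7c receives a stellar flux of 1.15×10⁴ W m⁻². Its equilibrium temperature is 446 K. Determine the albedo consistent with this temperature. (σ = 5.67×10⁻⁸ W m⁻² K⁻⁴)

From T_eq⁴ = S(1−A)/(4σ): 1−A = 4σT_eq⁴/S.
1−A = 4 × 5.67×10⁻⁸ × (446)⁴ / 1.15×10⁴ = 0.780.

A ≈ 0.22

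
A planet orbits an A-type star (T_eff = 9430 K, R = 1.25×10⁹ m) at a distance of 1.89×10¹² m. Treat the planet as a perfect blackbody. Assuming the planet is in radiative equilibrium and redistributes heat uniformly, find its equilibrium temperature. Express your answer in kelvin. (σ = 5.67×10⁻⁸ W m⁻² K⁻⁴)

L = 4πR_⋆²σT_⋆⁴ = 4π(1.25×10⁹)² × 5.67×10⁻⁸ × (9430)⁴ = 8.80×10²⁷ W.
S = L/(4πd²) = 196 W m⁻².
Energy balance: absorbed = emitted ⇒ πR²·S(1−A) = 4πR²·σT_eq⁴, so T_eq⁴ = S(1−A)/(4σ).
T_eq = [196 × 1.00 / (4 × 5.67×10⁻⁸)]^(1/4) = (8.65×10⁸)^(1/4) = 171 K.

T_eq ≈ 171 K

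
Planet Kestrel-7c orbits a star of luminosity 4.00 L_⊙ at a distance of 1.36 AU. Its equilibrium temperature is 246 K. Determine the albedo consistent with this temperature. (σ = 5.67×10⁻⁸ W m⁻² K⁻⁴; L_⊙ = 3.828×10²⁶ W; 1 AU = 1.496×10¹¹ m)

d = 1.36 AU = 2.03×10¹¹ m.
L = 4.00 × 3.828×10²⁶ = 1.53×10²⁷ W.
Flux: S = L/(4πd²) = 1.53×10²⁷/(4π×(2.03×10¹¹)²) = 2940 W m⁻².
From T_eq⁴ = S(1−A)/(4σ): 1−A = 4σT_eq⁴/S.
1−A = 4 × 5.67×10⁻⁸ × (246)⁴ / 2940 = 0.282.

A ≈ 0.72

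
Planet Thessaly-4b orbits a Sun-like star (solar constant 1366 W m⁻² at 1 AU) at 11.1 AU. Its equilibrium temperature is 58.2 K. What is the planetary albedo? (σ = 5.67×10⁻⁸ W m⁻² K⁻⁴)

Flux at 11.1 AU: S = 1366/11.1² = 11.1 W m⁻².
From T_eq⁴ = S(1−A)/(4σ): 1−A = 4σT_eq⁴/S.
1−A = 4 × 5.67×10⁻⁸ × (58.2)⁴ / 11.1 = 0.235.

A ≈ 0.77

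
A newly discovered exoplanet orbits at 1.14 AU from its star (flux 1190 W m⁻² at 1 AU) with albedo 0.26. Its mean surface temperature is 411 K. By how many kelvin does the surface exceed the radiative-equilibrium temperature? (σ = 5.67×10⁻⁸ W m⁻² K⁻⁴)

ΔT ≈ 177.2 K

S = 1190/1.14² = 915.7 W m⁻².
T_eq = [S(1−A)/(4σ)]^(1/4) = [915.7×0.74/(4×5.67×10⁻⁸)]^(1/4) = 233.8 K.
ΔT = T_surf − T_eq = 411 − 233.8.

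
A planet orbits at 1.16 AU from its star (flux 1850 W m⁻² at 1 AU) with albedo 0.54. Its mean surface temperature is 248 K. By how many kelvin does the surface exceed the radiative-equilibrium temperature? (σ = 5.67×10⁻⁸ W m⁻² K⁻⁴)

ΔT ≈ 18.2 K

S = 1850/1.16² = 1375 W m⁻².
T_eq = [S(1−A)/(4σ)]^(1/4) = [1375×0.46/(4×5.67×10⁻⁸)]^(1/4) = 229.8 K.
ΔT = T_surf − T_eq = 248 − 229.8.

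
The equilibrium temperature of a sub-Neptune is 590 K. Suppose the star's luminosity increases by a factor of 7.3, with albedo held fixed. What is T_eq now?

T_eq ∝ L^(1/4) · d^(−1/2).
T′ = 590 × 7.3^(1/4) = 970 K.

T_eq ≈ 970 K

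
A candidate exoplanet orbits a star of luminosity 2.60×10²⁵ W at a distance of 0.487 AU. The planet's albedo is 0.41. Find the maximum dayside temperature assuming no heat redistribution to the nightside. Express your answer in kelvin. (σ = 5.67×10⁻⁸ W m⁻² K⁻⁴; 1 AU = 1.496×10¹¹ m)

T_ss ≈ 252 K

d = 0.487 AU = 7.29×10¹⁰ m.
Flux: S = L/(4πd²) = 2.60×10²⁵/(4π×(7.29×10¹⁰)²) = 390 W m⁻².
With no redistribution each surface element balances locally: S(1−A) = σT⁴.
T = [390 × 0.59 / 5.67×10⁻⁸]^(1/4) = (4.06×10⁹)^(1/4) = 252 K.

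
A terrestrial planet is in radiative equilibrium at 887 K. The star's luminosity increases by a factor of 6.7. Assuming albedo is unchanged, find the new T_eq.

T_eq ≈ 1430 K

T_eq ∝ L^(1/4) · d^(−1/2).
T′ = 887 × 6.7^(1/4) = 1430 K.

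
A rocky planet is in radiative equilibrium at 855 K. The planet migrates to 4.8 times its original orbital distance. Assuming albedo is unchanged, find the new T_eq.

T_eq ∝ L^(1/4) · d^(−1/2).
T′ = 855 / 4.8^(1/2) = 390 K.

T_eq ≈ 390 K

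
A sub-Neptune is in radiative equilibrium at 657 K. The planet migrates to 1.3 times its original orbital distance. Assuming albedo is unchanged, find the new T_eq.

T_eq ∝ L^(1/4) · d^(−1/2).
T′ = 657 / 1.3^(1/2) = 576 K.

T_eq ≈ 576 K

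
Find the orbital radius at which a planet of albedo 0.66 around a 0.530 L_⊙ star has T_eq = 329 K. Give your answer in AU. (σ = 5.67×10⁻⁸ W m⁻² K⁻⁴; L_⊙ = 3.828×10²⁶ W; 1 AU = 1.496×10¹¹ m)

L = 0.530 × 3.828×10²⁶ = 2.03×10²⁶ W.
From T_eq⁴ = L(1−A)/(16πσd²): d = √[L(1−A)/(16πσT_eq⁴)].
d = √[2.03×10²⁶ × 0.34 / (16π × 5.67×10⁻⁸ × (329)⁴)] = 4.55×10¹⁰ m = 0.304 AU.

d ≈ 0.304 AU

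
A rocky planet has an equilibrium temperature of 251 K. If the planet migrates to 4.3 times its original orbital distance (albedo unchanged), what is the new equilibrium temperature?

T_eq ∝ L^(1/4) · d^(−1/2).
T′ = 251 / 4.3^(1/2) = 121 K.

T_eq ≈ 121 K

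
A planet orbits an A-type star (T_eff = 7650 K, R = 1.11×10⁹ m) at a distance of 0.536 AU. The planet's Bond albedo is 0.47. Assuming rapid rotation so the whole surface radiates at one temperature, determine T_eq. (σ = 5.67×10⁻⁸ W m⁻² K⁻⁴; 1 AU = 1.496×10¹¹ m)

d = 0.536 AU = 8.02×10¹⁰ m.
L = 4πR_⋆²σT_⋆⁴ = 4π(1.11×10⁹)² × 5.67×10⁻⁸ × (7650)⁴ = 3.01×10²⁷ W.
S = L/(4πd²) = 3.72×10⁴ W m⁻².
Energy balance: absorbed = emitted ⇒ πR²·S(1−A) = 4πR²·σT_eq⁴, so T_eq⁴ = S(1−A)/(4σ).
T_eq = [3.72×10⁴ × 0.53 / (4 × 5.67×10⁻⁸)]^(1/4) = (8.70×10¹⁰)^(1/4) = 543 K.

T_eq ≈ 543 K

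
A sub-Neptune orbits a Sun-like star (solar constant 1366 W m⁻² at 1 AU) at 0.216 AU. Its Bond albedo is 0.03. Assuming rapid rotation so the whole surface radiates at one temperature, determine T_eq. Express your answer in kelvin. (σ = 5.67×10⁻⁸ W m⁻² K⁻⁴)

Flux at 0.216 AU: S = 1366/0.216² = 2.93×10⁴ W m⁻².
Energy balance: absorbed = emitted ⇒ πR²·S(1−A) = 4πR²·σT_eq⁴, so T_eq⁴ = S(1−A)/(4σ).
T_eq = [2.93×10⁴ × 0.97 / (4 × 5.67×10⁻⁸)]^(1/4) = (1.25×10¹¹)^(1/4) = 595 K.

T_eq ≈ 595 K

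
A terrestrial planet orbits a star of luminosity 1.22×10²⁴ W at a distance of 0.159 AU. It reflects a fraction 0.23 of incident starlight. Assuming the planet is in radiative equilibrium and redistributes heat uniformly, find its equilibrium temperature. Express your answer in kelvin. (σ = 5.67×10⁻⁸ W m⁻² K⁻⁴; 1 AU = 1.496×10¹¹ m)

T_eq ≈ 155 K

d = 0.159 AU = 2.38×10¹⁰ m.
Flux: S = L/(4πd²) = 1.22×10²⁴/(4π×(2.38×10¹⁰)²) = 172 W m⁻².
Energy balance: absorbed = emitted ⇒ πR²·S(1−A) = 4πR²·σT_eq⁴, so T_eq⁴ = S(1−A)/(4σ).
T_eq = [172 × 0.77 / (4 × 5.67×10⁻⁸)]^(1/4) = (5.83×10⁸)^(1/4) = 155 K.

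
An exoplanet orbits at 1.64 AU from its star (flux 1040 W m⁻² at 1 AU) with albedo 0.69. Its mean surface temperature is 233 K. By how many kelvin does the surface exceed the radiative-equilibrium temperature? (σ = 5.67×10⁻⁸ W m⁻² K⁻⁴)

ΔT ≈ 81.4 K

S = 1040/1.64² = 386.7 W m⁻².
T_eq = [S(1−A)/(4σ)]^(1/4) = [386.7×0.31/(4×5.67×10⁻⁸)]^(1/4) = 151.6 K.
ΔT = T_surf − T_eq = 233 − 151.6.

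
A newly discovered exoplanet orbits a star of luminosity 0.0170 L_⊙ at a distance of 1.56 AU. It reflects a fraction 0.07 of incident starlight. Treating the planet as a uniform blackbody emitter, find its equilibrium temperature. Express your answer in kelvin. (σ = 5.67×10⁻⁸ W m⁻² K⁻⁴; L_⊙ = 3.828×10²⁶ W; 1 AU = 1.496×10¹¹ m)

d = 1.56 AU = 2.33×10¹¹ m.
L = 0.0170 × 3.828×10²⁶ = 6.51×10²⁴ W.
Flux: S = L/(4πd²) = 6.51×10²⁴/(4π×(2.33×10¹¹)²) = 9.51 W m⁻².
Energy balance: absorbed = emitted ⇒ πR²·S(1−A) = 4πR²·σT_eq⁴, so T_eq⁴ = S(1−A)/(4σ).
T_eq = [9.51 × 0.93 / (4 × 5.67×10⁻⁸)]^(1/4) = (3.90×10⁷)^(1/4) = 79.0 K.

T_eq ≈ 79.0 K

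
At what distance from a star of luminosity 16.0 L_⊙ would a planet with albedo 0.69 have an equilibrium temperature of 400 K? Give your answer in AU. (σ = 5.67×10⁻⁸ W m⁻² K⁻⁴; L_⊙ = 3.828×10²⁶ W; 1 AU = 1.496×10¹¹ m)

d ≈ 1.08 AU

L = 16.0 × 3.828×10²⁶ = 6.12×10²⁷ W.
From T_eq⁴ = L(1−A)/(16πσd²): d = √[L(1−A)/(16πσT_eq⁴)].
d = √[6.12×10²⁷ × 0.31 / (16π × 5.67×10⁻⁸ × (400)⁴)] = 1.61×10¹¹ m = 1.08 AU.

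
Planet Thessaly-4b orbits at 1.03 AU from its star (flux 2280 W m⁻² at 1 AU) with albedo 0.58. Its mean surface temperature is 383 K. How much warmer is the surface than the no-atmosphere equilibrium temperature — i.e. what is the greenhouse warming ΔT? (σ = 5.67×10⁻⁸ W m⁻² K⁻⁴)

S = 2280/1.03² = 2149 W m⁻².
T_eq = [S(1−A)/(4σ)]^(1/4) = [2149×0.42/(4×5.67×10⁻⁸)]^(1/4) = 251.2 K.
ΔT = T_surf − T_eq = 383 − 251.2.

ΔT ≈ 131.8 K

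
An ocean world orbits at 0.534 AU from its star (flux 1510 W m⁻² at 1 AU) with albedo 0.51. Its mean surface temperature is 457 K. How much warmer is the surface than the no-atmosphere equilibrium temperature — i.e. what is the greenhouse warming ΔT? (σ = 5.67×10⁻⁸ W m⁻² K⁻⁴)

ΔT ≈ 130.0 K

S = 1510/0.534² = 5295 W m⁻².
T_eq = [S(1−A)/(4σ)]^(1/4) = [5295×0.49/(4×5.67×10⁻⁸)]^(1/4) = 327.0 K.
ΔT = T_surf − T_eq = 457 − 327.0.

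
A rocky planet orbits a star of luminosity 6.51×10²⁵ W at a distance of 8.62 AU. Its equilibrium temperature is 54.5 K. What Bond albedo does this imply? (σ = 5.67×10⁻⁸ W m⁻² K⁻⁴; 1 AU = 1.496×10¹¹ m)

d = 8.62 AU = 1.29×10¹² m.
Flux: S = L/(4πd²) = 6.51×10²⁵/(4π×(1.29×10¹²)²) = 3.12 W m⁻².
From T_eq⁴ = S(1−A)/(4σ): 1−A = 4σT_eq⁴/S.
1−A = 4 × 5.67×10⁻⁸ × (54.5)⁴ / 3.12 = 0.642.

A ≈ 0.36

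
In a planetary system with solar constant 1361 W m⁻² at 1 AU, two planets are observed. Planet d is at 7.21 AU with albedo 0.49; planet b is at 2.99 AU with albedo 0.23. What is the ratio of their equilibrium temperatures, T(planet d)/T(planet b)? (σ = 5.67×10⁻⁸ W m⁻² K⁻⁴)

T_eq = [S₀(1−A)/(4σd²)]^(1/4), so T ∝ (1−A)^(1/4) / √d.
T₁ = [1361×0.51/(4×5.67×10⁻⁸×7.21²)]^(1/4) = 87.59 K.
T₂ = [1361×0.77/(4×5.67×10⁻⁸×2.99²)]^(1/4) = 150.78 K.

T₁/T₂ ≈ 0.581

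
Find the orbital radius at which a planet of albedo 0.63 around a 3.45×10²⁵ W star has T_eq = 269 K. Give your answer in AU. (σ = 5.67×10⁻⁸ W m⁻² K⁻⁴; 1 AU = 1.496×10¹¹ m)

d ≈ 0.196 AU

From T_eq⁴ = L(1−A)/(16πσd²): d = √[L(1−A)/(16πσT_eq⁴)].
d = √[3.45×10²⁵ × 0.37 / (16π × 5.67×10⁻⁸ × (269)⁴)] = 2.92×10¹⁰ m = 0.196 AU.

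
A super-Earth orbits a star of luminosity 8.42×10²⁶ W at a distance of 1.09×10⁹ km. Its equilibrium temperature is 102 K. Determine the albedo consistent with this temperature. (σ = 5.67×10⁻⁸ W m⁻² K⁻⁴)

d = 1.09×10⁹ km = 1.09×10¹² m.
Flux: S = L/(4πd²) = 8.42×10²⁶/(4π×(1.09×10¹²)²) = 56.4 W m⁻².
From T_eq⁴ = S(1−A)/(4σ): 1−A = 4σT_eq⁴/S.
1−A = 4 × 5.67×10⁻⁸ × (102)⁴ / 56.4 = 0.435.

A ≈ 0.56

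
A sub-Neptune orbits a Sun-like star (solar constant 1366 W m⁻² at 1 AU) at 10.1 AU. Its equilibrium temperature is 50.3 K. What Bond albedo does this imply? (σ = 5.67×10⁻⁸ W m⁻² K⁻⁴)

A ≈ 0.89

Flux at 10.1 AU: S = 1366/10.1² = 13.4 W m⁻².
From T_eq⁴ = S(1−A)/(4σ): 1−A = 4σT_eq⁴/S.
1−A = 4 × 5.67×10⁻⁸ × (50.3)⁴ / 13.4 = 0.108.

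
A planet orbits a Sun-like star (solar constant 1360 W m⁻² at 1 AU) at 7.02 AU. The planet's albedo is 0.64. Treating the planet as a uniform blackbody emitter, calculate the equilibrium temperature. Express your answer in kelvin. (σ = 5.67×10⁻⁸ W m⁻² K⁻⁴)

T_eq ≈ 81.4 K

Flux at 7.02 AU: S = 1360/7.02² = 27.6 W m⁻².
Energy balance: absorbed = emitted ⇒ πR²·S(1−A) = 4πR²·σT_eq⁴, so T_eq⁴ = S(1−A)/(4σ).
T_eq = [27.6 × 0.36 / (4 × 5.67×10⁻⁸)]^(1/4) = (4.38×10⁷)^(1/4) = 81.4 K.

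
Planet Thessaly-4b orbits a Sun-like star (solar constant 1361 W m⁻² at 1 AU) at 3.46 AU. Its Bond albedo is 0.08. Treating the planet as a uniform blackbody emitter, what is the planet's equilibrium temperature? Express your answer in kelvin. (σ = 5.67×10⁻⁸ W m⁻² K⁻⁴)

Flux at 3.46 AU: S = 1361/3.46² = 114 W m⁻².
Energy balance: absorbed = emitted ⇒ πR²·S(1−A) = 4πR²·σT_eq⁴, so T_eq⁴ = S(1−A)/(4σ).
T_eq = [114 × 0.92 / (4 × 5.67×10⁻⁸)]^(1/4) = (4.61×10⁸)^(1/4) = 147 K.

T_eq ≈ 147 K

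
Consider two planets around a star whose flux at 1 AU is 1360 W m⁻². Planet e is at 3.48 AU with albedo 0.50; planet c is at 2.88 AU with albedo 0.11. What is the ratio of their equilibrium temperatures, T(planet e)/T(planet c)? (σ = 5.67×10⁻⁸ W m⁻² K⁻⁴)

T_eq = [S₀(1−A)/(4σd²)]^(1/4), so T ∝ (1−A)^(1/4) / √d.
T₁ = [1360×0.50/(4×5.67×10⁻⁸×3.48²)]^(1/4) = 125.44 K.
T₂ = [1360×0.89/(4×5.67×10⁻⁸×2.88²)]^(1/4) = 159.27 K.

T₁/T₂ ≈ 0.788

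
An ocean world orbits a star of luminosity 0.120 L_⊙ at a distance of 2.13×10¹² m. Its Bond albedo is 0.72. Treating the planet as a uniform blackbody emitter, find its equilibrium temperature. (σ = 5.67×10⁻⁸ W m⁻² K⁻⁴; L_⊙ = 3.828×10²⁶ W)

L = 0.120 × 3.828×10²⁶ = 4.59×10²⁵ W.
Flux: S = L/(4πd²) = 4.59×10²⁵/(4π×(2.13×10¹²)²) = 0.806 W m⁻².
Energy balance: absorbed = emitted ⇒ πR²·S(1−A) = 4πR²·σT_eq⁴, so T_eq⁴ = S(1−A)/(4σ).
T_eq = [0.806 × 0.28 / (4 × 5.67×10⁻⁸)]^(1/4) = (9.95×10⁵)^(1/4) = 31.6 K.

T_eq ≈ 31.6 K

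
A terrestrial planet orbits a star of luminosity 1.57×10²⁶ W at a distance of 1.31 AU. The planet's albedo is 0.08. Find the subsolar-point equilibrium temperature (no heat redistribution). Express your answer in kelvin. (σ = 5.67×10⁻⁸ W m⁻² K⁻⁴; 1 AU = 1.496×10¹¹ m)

d = 1.31 AU = 1.96×10¹¹ m.
Flux: S = L/(4πd²) = 1.57×10²⁶/(4π×(1.96×10¹¹)²) = 325 W m⁻².
At the subsolar point the surface absorbs S(1−A) and emits σT⁴ per unit area — no factor of 4, since only the local patch is in balance.
T = [325 × 0.92 / 5.67×10⁻⁸]^(1/4) = (5.28×10⁹)^(1/4) = 270 K.

T_ss ≈ 270 K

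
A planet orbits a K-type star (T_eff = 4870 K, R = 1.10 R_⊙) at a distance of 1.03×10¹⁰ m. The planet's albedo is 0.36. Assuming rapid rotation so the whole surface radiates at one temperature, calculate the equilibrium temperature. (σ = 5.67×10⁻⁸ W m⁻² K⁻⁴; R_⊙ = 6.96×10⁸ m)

T_eq ≈ 840 K

R_⋆ = 1.10 × 6.96×10⁸ = 7.66×10⁸ m.
L = 4πR_⋆²σT_⋆⁴ = 4π(7.66×10⁸)² × 5.67×10⁻⁸ × (4870)⁴ = 2.35×10²⁶ W.
S = L/(4πd²) = 1.76×10⁵ W m⁻².
Energy balance: absorbed = emitted ⇒ πR²·S(1−A) = 4πR²·σT_eq⁴, so T_eq⁴ = S(1−A)/(4σ).
T_eq = [1.76×10⁵ × 0.64 / (4 × 5.67×10⁻⁸)]^(1/4) = (4.97×10¹¹)^(1/4) = 840 K.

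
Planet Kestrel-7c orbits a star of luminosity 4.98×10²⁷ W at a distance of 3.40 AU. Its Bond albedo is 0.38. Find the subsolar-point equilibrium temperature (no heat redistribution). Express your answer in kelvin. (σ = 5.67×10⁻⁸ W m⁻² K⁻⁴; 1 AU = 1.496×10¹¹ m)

d = 3.40 AU = 5.09×10¹¹ m.
Flux: S = L/(4πd²) = 4.98×10²⁷/(4π×(5.09×10¹¹)²) = 1530 W m⁻².
At the subsolar point the surface absorbs S(1−A) and emits σT⁴ per unit area — no factor of 4, since only the local patch is in balance.
T = [1530 × 0.62 / 5.67×10⁻⁸]^(1/4) = (1.67×10¹⁰)^(1/4) = 360 K.

T_ss ≈ 360 K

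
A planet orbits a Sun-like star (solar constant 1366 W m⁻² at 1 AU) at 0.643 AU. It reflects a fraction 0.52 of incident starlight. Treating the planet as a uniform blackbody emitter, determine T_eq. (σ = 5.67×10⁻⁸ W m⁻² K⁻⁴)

Flux at 0.643 AU: S = 1366/0.643² = 3300 W m⁻².
Energy balance: absorbed = emitted ⇒ πR²·S(1−A) = 4πR²·σT_eq⁴, so T_eq⁴ = S(1−A)/(4σ).
T_eq = [3300 × 0.48 / (4 × 5.67×10⁻⁸)]^(1/4) = (6.99×10⁹)^(1/4) = 289 K.

T_eq ≈ 289 K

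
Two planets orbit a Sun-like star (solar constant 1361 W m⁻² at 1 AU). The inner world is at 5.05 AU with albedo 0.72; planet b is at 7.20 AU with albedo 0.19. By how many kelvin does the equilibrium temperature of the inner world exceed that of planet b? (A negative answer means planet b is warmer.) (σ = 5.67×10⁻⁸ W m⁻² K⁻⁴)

T_eq = [S₀(1−A)/(4σd²)]^(1/4), so T ∝ (1−A)^(1/4) / √d.
T₁ = [1361×0.28/(4×5.67×10⁻⁸×5.05²)]^(1/4) = 90.09 K.
T₂ = [1361×0.81/(4×5.67×10⁻⁸×7.20²)]^(1/4) = 98.40 K.

ΔT ≈ -8.3 K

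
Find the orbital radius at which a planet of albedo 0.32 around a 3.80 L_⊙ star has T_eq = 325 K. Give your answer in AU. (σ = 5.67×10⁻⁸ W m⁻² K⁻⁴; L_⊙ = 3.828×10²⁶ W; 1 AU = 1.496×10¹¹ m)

L = 3.80 × 3.828×10²⁶ = 1.45×10²⁷ W.
From T_eq⁴ = L(1−A)/(16πσd²): d = √[L(1−A)/(16πσT_eq⁴)].
d = √[1.45×10²⁷ × 0.68 / (16π × 5.67×10⁻⁸ × (325)⁴)] = 1.76×10¹¹ m = 1.18 AU.

d ≈ 1.18 AU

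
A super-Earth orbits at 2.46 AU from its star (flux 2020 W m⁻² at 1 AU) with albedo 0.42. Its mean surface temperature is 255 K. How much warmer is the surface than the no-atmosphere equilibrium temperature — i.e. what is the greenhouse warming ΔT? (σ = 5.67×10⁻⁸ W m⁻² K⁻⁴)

ΔT ≈ 84.1 K

S = 2020/2.46² = 333.8 W m⁻².
T_eq = [S(1−A)/(4σ)]^(1/4) = [333.8×0.58/(4×5.67×10⁻⁸)]^(1/4) = 170.9 K.
ΔT = T_surf − T_eq = 255 − 170.9.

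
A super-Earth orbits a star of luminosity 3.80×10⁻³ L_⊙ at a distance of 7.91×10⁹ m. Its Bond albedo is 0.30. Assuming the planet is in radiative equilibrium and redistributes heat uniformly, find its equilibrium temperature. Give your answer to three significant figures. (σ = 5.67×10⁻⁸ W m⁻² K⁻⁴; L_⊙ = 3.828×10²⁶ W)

L = 3.80×10⁻³ × 3.828×10²⁶ = 1.45×10²⁴ W.
Flux: S = L/(4πd²) = 1.45×10²⁴/(4π×(7.91×10⁹)²) = 1850 W m⁻².
Energy balance: absorbed = emitted ⇒ πR²·S(1−A) = 4πR²·σT_eq⁴, so T_eq⁴ = S(1−A)/(4σ).
T_eq = [1850 × 0.70 / (4 × 5.67×10⁻⁸)]^(1/4) = (5.71×10⁹)^(1/4) = 275 K.

T_eq ≈ 275 K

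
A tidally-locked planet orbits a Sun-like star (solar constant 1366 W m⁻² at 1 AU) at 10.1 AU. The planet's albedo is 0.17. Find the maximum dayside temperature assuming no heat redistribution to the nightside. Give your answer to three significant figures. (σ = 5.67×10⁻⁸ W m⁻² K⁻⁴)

Flux at 10.1 AU: S = 1366/10.1² = 13.4 W m⁻².
With no redistribution each surface element balances locally: S(1−A) = σT⁴.
T = [13.4 × 0.83 / 5.67×10⁻⁸]^(1/4) = (1.96×10⁸)^(1/4) = 118 K.

T_ss ≈ 118 K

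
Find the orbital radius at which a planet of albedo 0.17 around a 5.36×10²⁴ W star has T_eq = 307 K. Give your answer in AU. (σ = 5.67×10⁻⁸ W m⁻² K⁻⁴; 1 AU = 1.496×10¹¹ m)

From T_eq⁴ = L(1−A)/(16πσd²): d = √[L(1−A)/(16πσT_eq⁴)].
d = √[5.36×10²⁴ × 0.83 / (16π × 5.67×10⁻⁸ × (307)⁴)] = 1.33×10¹⁰ m = 0.0886 AU.

d ≈ 0.0886 AU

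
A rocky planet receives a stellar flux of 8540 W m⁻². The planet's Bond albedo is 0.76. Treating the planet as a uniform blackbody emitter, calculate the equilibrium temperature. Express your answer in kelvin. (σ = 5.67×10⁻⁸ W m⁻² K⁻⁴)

Energy balance: absorbed = emitted ⇒ πR²·S(1−A) = 4πR²·σT_eq⁴, so T_eq⁴ = S(1−A)/(4σ).
T_eq = [8540 × 0.24 / (4 × 5.67×10⁻⁸)]^(1/4) = (9.04×10⁹)^(1/4) = 308 K.

T_eq ≈ 308 K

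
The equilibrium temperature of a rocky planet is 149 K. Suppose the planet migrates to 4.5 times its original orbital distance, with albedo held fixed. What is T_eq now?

T_eq ≈ 70.2 K

T_eq ∝ L^(1/4) · d^(−1/2).
T′ = 149 / 4.5^(1/2) = 70.2 K.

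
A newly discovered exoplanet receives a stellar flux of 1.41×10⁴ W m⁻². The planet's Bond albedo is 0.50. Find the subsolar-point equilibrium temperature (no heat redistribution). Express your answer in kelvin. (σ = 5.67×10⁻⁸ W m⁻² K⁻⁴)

At the subsolar point the surface absorbs S(1−A) and emits σT⁴ per unit area — no factor of 4, since only the local patch is in balance.
T = [1.41×10⁴ × 0.50 / 5.67×10⁻⁸]^(1/4) = (1.24×10¹¹)^(1/4) = 594 K.

T_ss ≈ 594 K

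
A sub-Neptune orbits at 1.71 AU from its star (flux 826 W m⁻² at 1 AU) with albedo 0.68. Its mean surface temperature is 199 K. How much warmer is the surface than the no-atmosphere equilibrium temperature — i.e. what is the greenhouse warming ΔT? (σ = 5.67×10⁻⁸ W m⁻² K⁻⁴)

ΔT ≈ 57.7 K

S = 826/1.71² = 282.5 W m⁻².
T_eq = [S(1−A)/(4σ)]^(1/4) = [282.5×0.32/(4×5.67×10⁻⁸)]^(1/4) = 141.3 K.
ΔT = T_surf − T_eq = 199 − 141.3.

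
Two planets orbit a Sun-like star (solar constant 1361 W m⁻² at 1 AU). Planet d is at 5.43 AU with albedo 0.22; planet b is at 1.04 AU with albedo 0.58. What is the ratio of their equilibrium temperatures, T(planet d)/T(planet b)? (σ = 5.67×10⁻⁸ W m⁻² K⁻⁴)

T_eq = [S₀(1−A)/(4σd²)]^(1/4), so T ∝ (1−A)^(1/4) / √d.
T₁ = [1361×0.78/(4×5.67×10⁻⁸×5.43²)]^(1/4) = 112.25 K.
T₂ = [1361×0.42/(4×5.67×10⁻⁸×1.04²)]^(1/4) = 219.71 K.

T₁/T₂ ≈ 0.511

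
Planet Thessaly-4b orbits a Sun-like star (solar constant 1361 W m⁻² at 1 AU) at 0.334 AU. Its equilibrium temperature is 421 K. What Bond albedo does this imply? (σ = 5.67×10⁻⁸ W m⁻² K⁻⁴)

Flux at 0.334 AU: S = 1361/0.334² = 1.22×10⁴ W m⁻².
From T_eq⁴ = S(1−A)/(4σ): 1−A = 4σT_eq⁴/S.
1−A = 4 × 5.67×10⁻⁸ × (421)⁴ / 1.22×10⁴ = 0.584.

A ≈ 0.42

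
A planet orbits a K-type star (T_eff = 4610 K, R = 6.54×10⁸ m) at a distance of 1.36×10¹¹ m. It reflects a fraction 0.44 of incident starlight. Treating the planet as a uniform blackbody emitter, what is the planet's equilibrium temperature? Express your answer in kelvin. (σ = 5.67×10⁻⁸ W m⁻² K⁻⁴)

T_eq ≈ 196 K

L = 4πR_⋆²σT_⋆⁴ = 4π(6.54×10⁸)² × 5.67×10⁻⁸ × (4610)⁴ = 1.38×10²⁶ W.
S = L/(4πd²) = 592 W m⁻².
Energy balance: absorbed = emitted ⇒ πR²·S(1−A) = 4πR²·σT_eq⁴, so T_eq⁴ = S(1−A)/(4σ).
T_eq = [592 × 0.56 / (4 × 5.67×10⁻⁸)]^(1/4) = (1.46×10⁹)^(1/4) = 196 K.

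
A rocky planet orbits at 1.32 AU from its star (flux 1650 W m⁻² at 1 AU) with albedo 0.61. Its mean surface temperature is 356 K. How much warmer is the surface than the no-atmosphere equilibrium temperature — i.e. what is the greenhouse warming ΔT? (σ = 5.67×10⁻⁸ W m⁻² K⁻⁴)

ΔT ≈ 155.1 K

S = 1650/1.32² = 947.0 W m⁻².
T_eq = [S(1−A)/(4σ)]^(1/4) = [947.0×0.39/(4×5.67×10⁻⁸)]^(1/4) = 200.9 K.
ΔT = T_surf − T_eq = 356 − 200.9.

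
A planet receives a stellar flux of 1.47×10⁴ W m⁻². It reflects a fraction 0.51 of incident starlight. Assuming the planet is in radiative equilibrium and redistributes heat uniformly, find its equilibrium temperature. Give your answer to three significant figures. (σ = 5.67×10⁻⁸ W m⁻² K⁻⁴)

T_eq ≈ 422 K

Energy balance: absorbed = emitted ⇒ πR²·S(1−A) = 4πR²·σT_eq⁴, so T_eq⁴ = S(1−A)/(4σ).
T_eq = [1.47×10⁴ × 0.49 / (4 × 5.67×10⁻⁸)]^(1/4) = (3.18×10¹⁰)^(1/4) = 422 K.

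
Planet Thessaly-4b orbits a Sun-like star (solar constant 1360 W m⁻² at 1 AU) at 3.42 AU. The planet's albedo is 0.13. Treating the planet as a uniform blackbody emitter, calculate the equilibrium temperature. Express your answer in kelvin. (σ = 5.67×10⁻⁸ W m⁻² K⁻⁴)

Flux at 3.42 AU: S = 1360/3.42² = 116 W m⁻².
Energy balance: absorbed = emitted ⇒ πR²·S(1−A) = 4πR²·σT_eq⁴, so T_eq⁴ = S(1−A)/(4σ).
T_eq = [116 × 0.87 / (4 × 5.67×10⁻⁸)]^(1/4) = (4.46×10⁸)^(1/4) = 145 K.

T_eq ≈ 145 K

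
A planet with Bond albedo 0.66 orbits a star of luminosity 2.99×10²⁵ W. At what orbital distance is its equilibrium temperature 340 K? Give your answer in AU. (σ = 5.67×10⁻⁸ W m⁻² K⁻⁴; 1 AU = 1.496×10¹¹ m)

From T_eq⁴ = L(1−A)/(16πσd²): d = √[L(1−A)/(16πσT_eq⁴)].
d = √[2.99×10²⁵ × 0.34 / (16π × 5.67×10⁻⁸ × (340)⁴)] = 1.63×10¹⁰ m = 0.109 AU.

d ≈ 0.109 AU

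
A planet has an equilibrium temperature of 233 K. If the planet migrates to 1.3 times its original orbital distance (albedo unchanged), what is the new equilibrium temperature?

T_eq ∝ L^(1/4) · d^(−1/2).
T′ = 233 / 1.3^(1/2) = 204 K.

T_eq ≈ 204 K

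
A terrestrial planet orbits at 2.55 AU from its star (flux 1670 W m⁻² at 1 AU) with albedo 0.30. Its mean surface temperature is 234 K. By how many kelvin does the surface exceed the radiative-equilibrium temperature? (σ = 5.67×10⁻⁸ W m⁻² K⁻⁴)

S = 1670/2.55² = 256.8 W m⁻².
T_eq = [S(1−A)/(4σ)]^(1/4) = [256.8×0.70/(4×5.67×10⁻⁸)]^(1/4) = 167.8 K.
ΔT = T_surf − T_eq = 234 − 167.8.

ΔT ≈ 66.2 K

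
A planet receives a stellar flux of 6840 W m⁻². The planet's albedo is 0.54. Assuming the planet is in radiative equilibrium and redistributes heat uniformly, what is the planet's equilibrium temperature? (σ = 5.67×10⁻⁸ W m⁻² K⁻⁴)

T_eq ≈ 343 K

Energy balance: absorbed = emitted ⇒ πR²·S(1−A) = 4πR²·σT_eq⁴, so T_eq⁴ = S(1−A)/(4σ).
T_eq = [6840 × 0.46 / (4 × 5.67×10⁻⁸)]^(1/4) = (1.39×10¹⁰)^(1/4) = 343 K.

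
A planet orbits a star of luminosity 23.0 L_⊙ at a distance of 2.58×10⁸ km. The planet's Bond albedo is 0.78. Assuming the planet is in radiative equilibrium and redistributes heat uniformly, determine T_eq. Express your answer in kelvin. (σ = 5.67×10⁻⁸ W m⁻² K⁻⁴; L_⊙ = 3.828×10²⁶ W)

d = 2.58×10⁸ km = 2.58×10¹¹ m.
L = 23.0 × 3.828×10²⁶ = 8.80×10²⁷ W.
Flux: S = L/(4πd²) = 8.80×10²⁷/(4π×(2.58×10¹¹)²) = 1.05×10⁴ W m⁻².
Energy balance: absorbed = emitted ⇒ πR²·S(1−A) = 4πR²·σT_eq⁴, so T_eq⁴ = S(1−A)/(4σ).
T_eq = [1.05×10⁴ × 0.22 / (4 × 5.67×10⁻⁸)]^(1/4) = (1.02×10¹⁰)^(1/4) = 318 K.

T_eq ≈ 318 K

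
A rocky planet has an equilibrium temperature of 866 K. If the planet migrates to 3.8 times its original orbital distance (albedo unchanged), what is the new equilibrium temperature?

T_eq ∝ L^(1/4) · d^(−1/2).
T′ = 866 / 3.8^(1/2) = 444 K.

T_eq ≈ 444 K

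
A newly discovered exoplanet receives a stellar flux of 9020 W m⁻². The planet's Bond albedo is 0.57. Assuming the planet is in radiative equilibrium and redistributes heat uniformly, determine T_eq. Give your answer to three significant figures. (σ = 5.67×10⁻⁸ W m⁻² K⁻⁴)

Energy balance: absorbed = emitted ⇒ πR²·S(1−A) = 4πR²·σT_eq⁴, so T_eq⁴ = S(1−A)/(4σ).
T_eq = [9020 × 0.43 / (4 × 5.67×10⁻⁸)]^(1/4) = (1.71×10¹⁰)^(1/4) = 362 K.

T_eq ≈ 362 K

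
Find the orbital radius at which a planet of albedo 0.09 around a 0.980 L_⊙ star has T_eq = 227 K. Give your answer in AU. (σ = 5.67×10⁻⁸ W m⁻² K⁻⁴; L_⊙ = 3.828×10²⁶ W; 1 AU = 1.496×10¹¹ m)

d ≈ 1.42 AU

L = 0.980 × 3.828×10²⁶ = 3.75×10²⁶ W.
From T_eq⁴ = L(1−A)/(16πσd²): d = √[L(1−A)/(16πσT_eq⁴)].
d = √[3.75×10²⁶ × 0.91 / (16π × 5.67×10⁻⁸ × (227)⁴)] = 2.12×10¹¹ m = 1.42 AU.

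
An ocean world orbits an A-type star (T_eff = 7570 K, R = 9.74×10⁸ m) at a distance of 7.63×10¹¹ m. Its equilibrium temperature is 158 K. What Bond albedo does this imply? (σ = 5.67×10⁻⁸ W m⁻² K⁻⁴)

A ≈ 0.53

L = 4πR_⋆²σT_⋆⁴ = 4π(9.74×10⁸)² × 5.67×10⁻⁸ × (7570)⁴ = 2.22×10²⁷ W.
S = L/(4πd²) = 303 W m⁻².
From T_eq⁴ = S(1−A)/(4σ): 1−A = 4σT_eq⁴/S.
1−A = 4 × 5.67×10⁻⁸ × (158)⁴ / 303 = 0.466.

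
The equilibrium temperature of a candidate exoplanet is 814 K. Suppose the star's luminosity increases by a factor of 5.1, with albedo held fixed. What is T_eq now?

T_eq ∝ L^(1/4) · d^(−1/2).
T′ = 814 × 5.1^(1/4) = 1220 K.

T_eq ≈ 1220 K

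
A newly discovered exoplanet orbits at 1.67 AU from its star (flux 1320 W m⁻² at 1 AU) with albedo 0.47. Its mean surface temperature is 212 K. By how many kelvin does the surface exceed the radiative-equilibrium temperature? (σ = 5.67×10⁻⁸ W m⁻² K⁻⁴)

ΔT ≈ 29.6 K

S = 1320/1.67² = 473.3 W m⁻².
T_eq = [S(1−A)/(4σ)]^(1/4) = [473.3×0.53/(4×5.67×10⁻⁸)]^(1/4) = 182.4 K.
ΔT = T_surf − T_eq = 212 − 182.4.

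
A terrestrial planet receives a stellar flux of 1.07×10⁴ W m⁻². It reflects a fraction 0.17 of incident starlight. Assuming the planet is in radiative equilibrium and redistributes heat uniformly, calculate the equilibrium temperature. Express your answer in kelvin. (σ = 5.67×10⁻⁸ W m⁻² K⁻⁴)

T_eq ≈ 445 K

Energy balance: absorbed = emitted ⇒ πR²·S(1−A) = 4πR²·σT_eq⁴, so T_eq⁴ = S(1−A)/(4σ).
T_eq = [1.07×10⁴ × 0.83 / (4 × 5.67×10⁻⁸)]^(1/4) = (3.92×10¹⁰)^(1/4) = 445 K.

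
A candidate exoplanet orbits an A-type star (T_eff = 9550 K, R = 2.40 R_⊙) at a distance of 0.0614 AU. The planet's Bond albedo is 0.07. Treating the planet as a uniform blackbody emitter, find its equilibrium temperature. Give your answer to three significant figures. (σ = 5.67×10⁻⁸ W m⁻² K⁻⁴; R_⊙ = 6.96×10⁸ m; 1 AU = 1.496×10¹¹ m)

R_⋆ = 2.40 × 6.96×10⁸ = 1.67×10⁹ m.
d = 0.0614 AU = 9.19×10⁹ m.
L = 4πR_⋆²σT_⋆⁴ = 4π(1.67×10⁹)² × 5.67×10⁻⁸ × (9550)⁴ = 1.65×10²⁸ W.
S = L/(4πd²) = 1.56×10⁷ W m⁻².
Energy balance: absorbed = emitted ⇒ πR²·S(1−A) = 4πR²·σT_eq⁴, so T_eq⁴ = S(1−A)/(4σ).
T_eq = [1.56×10⁷ × 0.93 / (4 × 5.67×10⁻⁸)]^(1/4) = (6.40×10¹³)^(1/4) = 2830 K.

T_eq ≈ 2830 K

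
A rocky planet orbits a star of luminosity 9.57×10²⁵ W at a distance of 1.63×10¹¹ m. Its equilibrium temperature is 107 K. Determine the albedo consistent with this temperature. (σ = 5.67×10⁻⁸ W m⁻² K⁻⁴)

A ≈ 0.90

Flux: S = L/(4πd²) = 9.57×10²⁵/(4π×(1.63×10¹¹)²) = 287 W m⁻².
From T_eq⁴ = S(1−A)/(4σ): 1−A = 4σT_eq⁴/S.
1−A = 4 × 5.67×10⁻⁸ × (107)⁴ / 287 = 0.104.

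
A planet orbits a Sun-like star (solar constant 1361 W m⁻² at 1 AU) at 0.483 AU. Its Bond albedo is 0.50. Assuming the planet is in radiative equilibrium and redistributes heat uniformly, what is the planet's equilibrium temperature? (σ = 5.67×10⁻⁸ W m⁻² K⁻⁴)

T_eq ≈ 337 K

Flux at 0.483 AU: S = 1361/0.483² = 5830 W m⁻².
Energy balance: absorbed = emitted ⇒ πR²·S(1−A) = 4πR²·σT_eq⁴, so T_eq⁴ = S(1−A)/(4σ).
T_eq = [5830 × 0.50 / (4 × 5.67×10⁻⁸)]^(1/4) = (1.29×10¹⁰)^(1/4) = 337 K.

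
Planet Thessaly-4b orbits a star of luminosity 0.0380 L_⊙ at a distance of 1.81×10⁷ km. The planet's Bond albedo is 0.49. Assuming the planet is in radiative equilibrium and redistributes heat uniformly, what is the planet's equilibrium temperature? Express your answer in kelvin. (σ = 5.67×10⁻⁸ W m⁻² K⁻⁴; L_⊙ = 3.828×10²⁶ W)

d = 1.81×10⁷ km = 1.81×10¹⁰ m.
L = 0.0380 × 3.828×10²⁶ = 1.45×10²⁵ W.
Flux: S = L/(4πd²) = 1.45×10²⁵/(4π×(1.81×10¹⁰)²) = 3530 W m⁻².
Energy balance: absorbed = emitted ⇒ πR²·S(1−A) = 4πR²·σT_eq⁴, so T_eq⁴ = S(1−A)/(4σ).
T_eq = [3530 × 0.51 / (4 × 5.67×10⁻⁸)]^(1/4) = (7.95×10⁹)^(1/4) = 299 K.

T_eq ≈ 299 K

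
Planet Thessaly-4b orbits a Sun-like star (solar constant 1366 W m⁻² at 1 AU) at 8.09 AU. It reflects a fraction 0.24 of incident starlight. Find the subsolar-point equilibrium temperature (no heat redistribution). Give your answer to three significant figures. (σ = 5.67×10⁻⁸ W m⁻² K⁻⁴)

T_ss ≈ 129 K

Flux at 8.09 AU: S = 1366/8.09² = 20.9 W m⁻².
At the subsolar point the surface absorbs S(1−A) and emits σT⁴ per unit area — no factor of 4, since only the local patch is in balance.
T = [20.9 × 0.76 / 5.67×10⁻⁸]^(1/4) = (2.80×10⁸)^(1/4) = 129 K.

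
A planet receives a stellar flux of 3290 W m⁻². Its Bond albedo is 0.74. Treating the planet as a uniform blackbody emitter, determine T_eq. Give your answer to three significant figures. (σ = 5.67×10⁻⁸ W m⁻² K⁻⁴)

T_eq ≈ 248 K

Energy balance: absorbed = emitted ⇒ πR²·S(1−A) = 4πR²·σT_eq⁴, so T_eq⁴ = S(1−A)/(4σ).
T_eq = [3290 × 0.26 / (4 × 5.67×10⁻⁸)]^(1/4) = (3.77×10⁹)^(1/4) = 248 K.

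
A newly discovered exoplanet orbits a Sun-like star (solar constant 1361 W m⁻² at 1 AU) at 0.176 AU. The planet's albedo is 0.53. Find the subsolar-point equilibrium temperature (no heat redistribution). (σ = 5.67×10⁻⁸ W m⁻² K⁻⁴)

Flux at 0.176 AU: S = 1361/0.176² = 4.39×10⁴ W m⁻².
At the subsolar point the surface absorbs S(1−A) and emits σT⁴ per unit area — no factor of 4, since only the local patch is in balance.
T = [4.39×10⁴ × 0.47 / 5.67×10⁻⁸]^(1/4) = (3.64×10¹¹)^(1/4) = 777 K.

T_ss ≈ 777 K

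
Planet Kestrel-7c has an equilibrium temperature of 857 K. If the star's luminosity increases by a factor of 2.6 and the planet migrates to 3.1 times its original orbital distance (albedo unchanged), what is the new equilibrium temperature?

T_eq ∝ L^(1/4) · d^(−1/2).
T′ = 857 × 2.6^(1/4) / 3.1^(1/2) = 618 K.

T_eq ≈ 618 K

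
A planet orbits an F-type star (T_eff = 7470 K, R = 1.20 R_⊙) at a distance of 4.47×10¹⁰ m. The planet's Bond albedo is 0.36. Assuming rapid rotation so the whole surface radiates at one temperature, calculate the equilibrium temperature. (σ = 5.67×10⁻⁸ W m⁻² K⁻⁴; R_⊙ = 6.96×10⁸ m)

T_eq ≈ 646 K

R_⋆ = 1.20 × 6.96×10⁸ = 8.35×10⁸ m.
L = 4πR_⋆²σT_⋆⁴ = 4π(8.35×10⁸)² × 5.67×10⁻⁸ × (7470)⁴ = 1.55×10²⁷ W.
S = L/(4πd²) = 6.16×10⁴ W m⁻².
Energy balance: absorbed = emitted ⇒ πR²·S(1−A) = 4πR²·σT_eq⁴, so T_eq⁴ = S(1−A)/(4σ).
T_eq = [6.16×10⁴ × 0.64 / (4 × 5.67×10⁻⁸)]^(1/4) = (1.74×10¹¹)^(1/4) = 646 K.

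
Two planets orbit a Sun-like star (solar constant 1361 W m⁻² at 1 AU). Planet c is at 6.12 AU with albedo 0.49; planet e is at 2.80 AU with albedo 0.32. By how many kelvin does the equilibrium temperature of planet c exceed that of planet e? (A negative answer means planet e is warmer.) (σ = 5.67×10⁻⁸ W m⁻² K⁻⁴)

T_eq = [S₀(1−A)/(4σd²)]^(1/4), so T ∝ (1−A)^(1/4) / √d.
T₁ = [1361×0.51/(4×5.67×10⁻⁸×6.12²)]^(1/4) = 95.08 K.
T₂ = [1361×0.68/(4×5.67×10⁻⁸×2.80²)]^(1/4) = 151.04 K.

ΔT ≈ -56.0 K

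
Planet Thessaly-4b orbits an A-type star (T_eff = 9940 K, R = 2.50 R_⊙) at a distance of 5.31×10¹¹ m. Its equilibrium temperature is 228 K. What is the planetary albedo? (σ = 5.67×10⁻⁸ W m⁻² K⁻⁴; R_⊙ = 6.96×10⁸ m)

A ≈ 0.90

R_⋆ = 2.50 × 6.96×10⁸ = 1.74×10⁹ m.
L = 4πR_⋆²σT_⋆⁴ = 4π(1.74×10⁹)² × 5.67×10⁻⁸ × (9940)⁴ = 2.11×10²⁸ W.
S = L/(4πd²) = 5940 W m⁻².
From T_eq⁴ = S(1−A)/(4σ): 1−A = 4σT_eq⁴/S.
1−A = 4 × 5.67×10⁻⁸ × (228)⁴ / 5940 = 0.103.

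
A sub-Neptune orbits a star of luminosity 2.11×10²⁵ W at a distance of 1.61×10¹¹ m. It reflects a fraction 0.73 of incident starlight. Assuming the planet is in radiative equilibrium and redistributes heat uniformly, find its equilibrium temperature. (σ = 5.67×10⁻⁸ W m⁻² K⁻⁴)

T_eq ≈ 93.7 K

Flux: S = L/(4πd²) = 2.11×10²⁵/(4π×(1.61×10¹¹)²) = 64.8 W m⁻².
Energy balance: absorbed = emitted ⇒ πR²·S(1−A) = 4πR²·σT_eq⁴, so T_eq⁴ = S(1−A)/(4σ).
T_eq = [64.8 × 0.27 / (4 × 5.67×10⁻⁸)]^(1/4) = (7.71×10⁷)^(1/4) = 93.7 K.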